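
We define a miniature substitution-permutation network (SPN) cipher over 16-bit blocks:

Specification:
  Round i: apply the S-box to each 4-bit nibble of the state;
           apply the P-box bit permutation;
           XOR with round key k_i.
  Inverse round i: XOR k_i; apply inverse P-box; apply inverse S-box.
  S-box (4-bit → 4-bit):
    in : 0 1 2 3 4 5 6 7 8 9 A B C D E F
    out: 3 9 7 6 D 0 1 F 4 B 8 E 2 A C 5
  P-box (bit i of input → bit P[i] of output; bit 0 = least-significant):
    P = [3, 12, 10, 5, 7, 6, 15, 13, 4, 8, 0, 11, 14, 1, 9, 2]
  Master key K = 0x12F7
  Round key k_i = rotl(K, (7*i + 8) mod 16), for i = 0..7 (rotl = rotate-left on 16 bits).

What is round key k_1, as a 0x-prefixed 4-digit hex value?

K = 0x12F7
k_0 = rotl(K, (7*0+8) mod 16) = rotl(K, 8) = 0xF712
k_1 = rotl(K, (7*1+8) mod 16) = rotl(K, 15) = 0x897B

0x897B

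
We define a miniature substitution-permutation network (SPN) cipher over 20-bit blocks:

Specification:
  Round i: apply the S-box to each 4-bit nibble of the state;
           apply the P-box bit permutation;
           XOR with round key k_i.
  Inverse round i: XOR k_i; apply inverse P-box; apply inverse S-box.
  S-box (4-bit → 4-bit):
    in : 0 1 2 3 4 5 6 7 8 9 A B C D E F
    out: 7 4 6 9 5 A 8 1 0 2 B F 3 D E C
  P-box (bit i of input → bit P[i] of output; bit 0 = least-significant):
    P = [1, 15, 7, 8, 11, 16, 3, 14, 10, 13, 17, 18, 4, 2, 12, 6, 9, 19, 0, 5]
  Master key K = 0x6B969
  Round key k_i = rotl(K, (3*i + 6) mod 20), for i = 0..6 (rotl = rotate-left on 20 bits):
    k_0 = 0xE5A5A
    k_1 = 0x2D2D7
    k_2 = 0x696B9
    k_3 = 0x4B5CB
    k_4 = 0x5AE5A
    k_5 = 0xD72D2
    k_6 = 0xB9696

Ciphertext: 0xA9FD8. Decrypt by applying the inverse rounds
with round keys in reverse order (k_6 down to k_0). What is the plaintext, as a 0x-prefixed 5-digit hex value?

s_0 = ciphertext = 0xA9FD8
s_1 = InvRound(s_0, k_6) = 0x85803
s_2 = InvRound(s_1, k_5) = 0x435C1
s_3 = InvRound(s_2, k_4) = 0x4480B
s_4 = InvRound(s_3, k_3) = 0x8FC3E
s_5 = InvRound(s_4, k_2) = 0x09E34
s_6 = InvRound(s_5, k_1) = 0xF6434
s_7 = InvRound(s_6, k_0) = 0x3EC07

0x3EC07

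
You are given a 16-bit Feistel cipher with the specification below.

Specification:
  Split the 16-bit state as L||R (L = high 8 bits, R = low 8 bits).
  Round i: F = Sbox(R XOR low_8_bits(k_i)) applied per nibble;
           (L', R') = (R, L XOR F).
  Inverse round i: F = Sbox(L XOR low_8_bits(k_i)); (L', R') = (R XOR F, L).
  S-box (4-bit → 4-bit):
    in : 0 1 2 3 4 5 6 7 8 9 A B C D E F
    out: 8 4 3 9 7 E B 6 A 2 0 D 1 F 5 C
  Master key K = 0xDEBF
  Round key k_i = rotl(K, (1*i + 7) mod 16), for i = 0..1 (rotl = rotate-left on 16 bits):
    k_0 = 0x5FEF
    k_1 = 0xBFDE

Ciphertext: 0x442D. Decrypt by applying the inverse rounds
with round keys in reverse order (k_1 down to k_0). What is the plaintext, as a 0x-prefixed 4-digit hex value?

0x170D

s_0 = ciphertext = 0x442D
s_1 = InvRound(s_0, k_1) = 0x0D44
s_2 = InvRound(s_1, k_0) = 0x170D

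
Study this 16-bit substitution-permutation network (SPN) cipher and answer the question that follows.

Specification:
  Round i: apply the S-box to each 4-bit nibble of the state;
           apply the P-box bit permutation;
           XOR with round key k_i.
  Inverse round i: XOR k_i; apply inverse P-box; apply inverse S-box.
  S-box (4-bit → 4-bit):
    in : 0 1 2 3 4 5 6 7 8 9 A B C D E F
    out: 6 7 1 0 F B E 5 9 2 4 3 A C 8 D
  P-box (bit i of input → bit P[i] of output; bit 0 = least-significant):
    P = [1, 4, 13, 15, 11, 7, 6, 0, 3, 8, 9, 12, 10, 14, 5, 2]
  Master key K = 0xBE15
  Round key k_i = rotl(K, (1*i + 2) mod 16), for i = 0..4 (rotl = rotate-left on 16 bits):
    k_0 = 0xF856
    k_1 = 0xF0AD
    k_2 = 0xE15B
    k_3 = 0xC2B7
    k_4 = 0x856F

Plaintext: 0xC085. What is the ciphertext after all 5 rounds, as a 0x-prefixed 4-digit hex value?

s_0 = plaintext = 0xC085
s_1 = Round(s_0, k_0) = 0x3341
s_2 = Round(s_1, k_1) = 0xD87E
s_3 = Round(s_2, k_2) = 0x7937
s_4 = Round(s_3, k_3) = 0xE795
s_5 = Round(s_4, k_4) = 0x07F1

0x07F1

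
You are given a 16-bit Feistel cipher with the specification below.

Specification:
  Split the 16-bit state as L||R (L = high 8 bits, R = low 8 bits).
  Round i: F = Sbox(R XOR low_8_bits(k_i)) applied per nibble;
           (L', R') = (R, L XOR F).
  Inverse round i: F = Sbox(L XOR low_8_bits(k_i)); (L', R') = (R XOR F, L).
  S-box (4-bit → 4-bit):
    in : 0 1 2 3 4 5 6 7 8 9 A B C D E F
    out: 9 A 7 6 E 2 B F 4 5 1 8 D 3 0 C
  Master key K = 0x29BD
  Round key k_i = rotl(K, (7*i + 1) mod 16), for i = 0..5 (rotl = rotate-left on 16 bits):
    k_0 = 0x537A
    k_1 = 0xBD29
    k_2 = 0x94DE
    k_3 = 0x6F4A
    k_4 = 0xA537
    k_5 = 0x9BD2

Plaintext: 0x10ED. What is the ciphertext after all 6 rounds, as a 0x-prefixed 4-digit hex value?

0x43E6

s_0 = plaintext = 0x10ED
s_1 = Round(s_0, k_0) = 0xED4F
s_2 = Round(s_1, k_1) = 0x4F56
s_3 = Round(s_2, k_2) = 0x560B
s_4 = Round(s_3, k_3) = 0x0BBC
s_5 = Round(s_4, k_4) = 0xBC43
s_6 = Round(s_5, k_5) = 0x43E6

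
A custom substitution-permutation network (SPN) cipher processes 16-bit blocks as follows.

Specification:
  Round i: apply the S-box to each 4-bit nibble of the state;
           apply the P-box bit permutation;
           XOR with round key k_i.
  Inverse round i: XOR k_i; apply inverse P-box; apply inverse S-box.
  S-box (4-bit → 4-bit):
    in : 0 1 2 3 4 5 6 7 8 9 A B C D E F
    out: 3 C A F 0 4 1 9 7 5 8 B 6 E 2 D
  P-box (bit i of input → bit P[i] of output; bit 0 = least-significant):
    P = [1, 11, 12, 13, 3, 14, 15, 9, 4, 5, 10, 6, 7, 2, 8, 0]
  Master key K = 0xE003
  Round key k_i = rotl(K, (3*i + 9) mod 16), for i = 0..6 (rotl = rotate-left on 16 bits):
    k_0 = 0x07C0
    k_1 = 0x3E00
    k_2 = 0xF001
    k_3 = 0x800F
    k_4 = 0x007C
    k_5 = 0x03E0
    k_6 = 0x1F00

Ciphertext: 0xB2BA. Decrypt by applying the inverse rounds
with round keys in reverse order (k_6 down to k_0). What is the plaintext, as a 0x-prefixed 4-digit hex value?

0xE20C

s_0 = ciphertext = 0xB2BA
s_1 = InvRound(s_0, k_6) = 0x989B
s_2 = InvRound(s_1, k_5) = 0x1BF8
s_3 = InvRound(s_2, k_4) = 0x84AC
s_4 = InvRound(s_3, k_3) = 0x7C46
s_5 = InvRound(s_4, k_2) = 0x2150
s_6 = InvRound(s_5, k_1) = 0x5FAC
s_7 = InvRound(s_6, k_0) = 0xE20C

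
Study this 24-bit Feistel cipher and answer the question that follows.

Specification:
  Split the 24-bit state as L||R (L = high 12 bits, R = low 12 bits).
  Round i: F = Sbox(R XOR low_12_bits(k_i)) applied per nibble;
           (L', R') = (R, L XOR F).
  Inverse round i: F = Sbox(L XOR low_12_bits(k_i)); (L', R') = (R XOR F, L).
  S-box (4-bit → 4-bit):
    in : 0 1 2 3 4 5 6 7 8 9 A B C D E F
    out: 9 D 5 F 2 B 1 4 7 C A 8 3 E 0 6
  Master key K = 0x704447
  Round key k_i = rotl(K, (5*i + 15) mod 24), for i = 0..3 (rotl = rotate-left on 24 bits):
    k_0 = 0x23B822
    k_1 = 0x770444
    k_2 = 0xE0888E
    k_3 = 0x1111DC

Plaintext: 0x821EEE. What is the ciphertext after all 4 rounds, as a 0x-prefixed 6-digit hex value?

0xEFF600

s_0 = plaintext = 0x821EEE
s_1 = Round(s_0, k_0) = 0xEEE912
s_2 = Round(s_1, k_1) = 0x91205F
s_3 = Round(s_2, k_2) = 0x05FEFF
s_4 = Round(s_3, k_3) = 0xEFF600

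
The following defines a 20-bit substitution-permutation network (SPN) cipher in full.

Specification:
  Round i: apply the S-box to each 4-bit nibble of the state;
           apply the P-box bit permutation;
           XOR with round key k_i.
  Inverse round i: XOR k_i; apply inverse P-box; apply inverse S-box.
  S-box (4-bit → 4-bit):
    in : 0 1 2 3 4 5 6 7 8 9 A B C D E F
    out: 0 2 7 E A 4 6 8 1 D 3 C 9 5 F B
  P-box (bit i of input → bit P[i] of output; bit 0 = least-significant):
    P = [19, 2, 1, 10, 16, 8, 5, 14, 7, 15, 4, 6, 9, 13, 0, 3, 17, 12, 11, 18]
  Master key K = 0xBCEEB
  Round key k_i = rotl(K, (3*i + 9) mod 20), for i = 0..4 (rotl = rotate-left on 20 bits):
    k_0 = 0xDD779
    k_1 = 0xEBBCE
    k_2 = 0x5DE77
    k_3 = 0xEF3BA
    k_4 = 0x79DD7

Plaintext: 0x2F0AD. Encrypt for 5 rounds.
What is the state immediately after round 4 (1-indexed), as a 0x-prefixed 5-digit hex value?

s_0 = plaintext = 0x2F0AD
s_1 = Round(s_0, k_0) = 0x6EC73
s_2 = Round(s_1, k_1) = 0xEC501
s_3 = Round(s_2, k_2) = 0x3C46B
s_4 = Round(s_3, k_3) = 0xA6CD0
s_5 = Round(s_4, k_4) = 0x4AD36

0xA6CD0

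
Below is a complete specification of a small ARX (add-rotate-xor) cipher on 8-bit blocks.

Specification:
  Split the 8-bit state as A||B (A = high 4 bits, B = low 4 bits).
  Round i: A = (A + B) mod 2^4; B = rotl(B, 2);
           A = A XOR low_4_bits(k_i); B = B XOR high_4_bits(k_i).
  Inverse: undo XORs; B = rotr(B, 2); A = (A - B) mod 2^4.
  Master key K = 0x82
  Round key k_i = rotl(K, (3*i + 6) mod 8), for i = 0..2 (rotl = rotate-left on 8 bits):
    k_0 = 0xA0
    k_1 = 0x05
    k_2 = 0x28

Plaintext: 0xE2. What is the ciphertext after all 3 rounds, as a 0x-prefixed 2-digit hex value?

s_0 = plaintext = 0xE2
s_1 = Round(s_0, k_0) = 0x02
s_2 = Round(s_1, k_1) = 0x78
s_3 = Round(s_2, k_2) = 0x70

0x70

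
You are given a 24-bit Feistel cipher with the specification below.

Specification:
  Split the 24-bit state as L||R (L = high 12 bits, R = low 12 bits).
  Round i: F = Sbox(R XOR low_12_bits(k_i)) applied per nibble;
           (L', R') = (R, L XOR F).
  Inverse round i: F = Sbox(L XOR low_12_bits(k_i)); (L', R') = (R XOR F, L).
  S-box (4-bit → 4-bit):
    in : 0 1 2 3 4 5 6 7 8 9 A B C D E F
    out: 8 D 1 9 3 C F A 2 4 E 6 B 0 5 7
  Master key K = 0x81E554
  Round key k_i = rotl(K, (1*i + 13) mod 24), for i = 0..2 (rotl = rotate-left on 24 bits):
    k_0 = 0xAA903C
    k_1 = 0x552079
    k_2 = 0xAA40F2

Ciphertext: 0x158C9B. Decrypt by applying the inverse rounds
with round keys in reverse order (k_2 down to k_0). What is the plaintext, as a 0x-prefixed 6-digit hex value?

0xA22CD3

s_0 = ciphertext = 0x158C9B
s_1 = InvRound(s_0, k_2) = 0x175158
s_2 = InvRound(s_1, k_1) = 0xCD3175
s_3 = InvRound(s_2, k_0) = 0xA22CD3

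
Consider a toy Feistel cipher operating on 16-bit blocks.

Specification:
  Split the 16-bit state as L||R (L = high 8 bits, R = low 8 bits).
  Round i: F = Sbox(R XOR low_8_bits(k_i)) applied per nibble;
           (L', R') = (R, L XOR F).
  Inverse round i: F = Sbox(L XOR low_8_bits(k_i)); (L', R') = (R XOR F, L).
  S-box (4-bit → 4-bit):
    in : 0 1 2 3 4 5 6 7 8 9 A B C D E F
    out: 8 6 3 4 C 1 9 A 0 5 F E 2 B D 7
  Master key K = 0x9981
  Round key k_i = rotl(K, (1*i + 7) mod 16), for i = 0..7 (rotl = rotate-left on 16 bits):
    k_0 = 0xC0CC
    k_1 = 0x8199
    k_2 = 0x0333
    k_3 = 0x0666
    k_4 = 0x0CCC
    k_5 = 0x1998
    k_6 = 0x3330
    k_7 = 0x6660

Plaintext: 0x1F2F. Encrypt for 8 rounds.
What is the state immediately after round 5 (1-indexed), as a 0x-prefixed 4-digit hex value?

s_0 = plaintext = 0x1F2F
s_1 = Round(s_0, k_0) = 0x2FCB
s_2 = Round(s_1, k_1) = 0xCB3C
s_3 = Round(s_2, k_2) = 0x3C4C
s_4 = Round(s_3, k_3) = 0x4C03
s_5 = Round(s_4, k_4) = 0x036B
s_6 = Round(s_5, k_5) = 0x6B77
s_7 = Round(s_6, k_6) = 0x77A1
s_8 = Round(s_7, k_7) = 0xA151

0x036B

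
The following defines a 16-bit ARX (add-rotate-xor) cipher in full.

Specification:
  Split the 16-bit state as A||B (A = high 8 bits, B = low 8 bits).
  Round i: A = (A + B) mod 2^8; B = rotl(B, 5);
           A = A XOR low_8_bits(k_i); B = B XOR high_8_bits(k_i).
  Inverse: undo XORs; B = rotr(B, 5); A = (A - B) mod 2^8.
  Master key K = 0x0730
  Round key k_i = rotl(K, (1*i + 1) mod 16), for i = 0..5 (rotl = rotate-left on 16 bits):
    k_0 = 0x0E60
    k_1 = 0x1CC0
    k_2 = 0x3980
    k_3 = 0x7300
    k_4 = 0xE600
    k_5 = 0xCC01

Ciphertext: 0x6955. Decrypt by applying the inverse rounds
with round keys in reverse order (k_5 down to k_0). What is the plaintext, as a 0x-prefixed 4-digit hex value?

s_0 = ciphertext = 0x6955
s_1 = InvRound(s_0, k_5) = 0x9CCC
s_2 = InvRound(s_1, k_4) = 0x4B51
s_3 = InvRound(s_2, k_3) = 0x3A11
s_4 = InvRound(s_3, k_2) = 0x7941
s_5 = InvRound(s_4, k_1) = 0xCFEA
s_6 = InvRound(s_5, k_0) = 0x8827

0x8827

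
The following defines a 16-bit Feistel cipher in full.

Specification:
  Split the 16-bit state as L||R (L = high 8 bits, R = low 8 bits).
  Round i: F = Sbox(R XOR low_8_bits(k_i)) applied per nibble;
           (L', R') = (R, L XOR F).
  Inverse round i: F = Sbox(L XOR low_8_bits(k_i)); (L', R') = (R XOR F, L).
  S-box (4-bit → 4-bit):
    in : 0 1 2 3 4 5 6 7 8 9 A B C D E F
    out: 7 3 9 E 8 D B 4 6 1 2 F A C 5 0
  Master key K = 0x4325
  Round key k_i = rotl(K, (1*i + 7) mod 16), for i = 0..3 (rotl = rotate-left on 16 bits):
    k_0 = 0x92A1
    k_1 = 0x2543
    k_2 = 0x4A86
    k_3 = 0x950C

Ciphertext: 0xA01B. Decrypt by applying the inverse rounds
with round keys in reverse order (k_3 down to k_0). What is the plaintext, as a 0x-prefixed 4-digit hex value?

0x7C05

s_0 = ciphertext = 0xA01B
s_1 = InvRound(s_0, k_3) = 0x31A0
s_2 = InvRound(s_1, k_2) = 0x5431
s_3 = InvRound(s_2, k_1) = 0x0554
s_4 = InvRound(s_3, k_0) = 0x7C05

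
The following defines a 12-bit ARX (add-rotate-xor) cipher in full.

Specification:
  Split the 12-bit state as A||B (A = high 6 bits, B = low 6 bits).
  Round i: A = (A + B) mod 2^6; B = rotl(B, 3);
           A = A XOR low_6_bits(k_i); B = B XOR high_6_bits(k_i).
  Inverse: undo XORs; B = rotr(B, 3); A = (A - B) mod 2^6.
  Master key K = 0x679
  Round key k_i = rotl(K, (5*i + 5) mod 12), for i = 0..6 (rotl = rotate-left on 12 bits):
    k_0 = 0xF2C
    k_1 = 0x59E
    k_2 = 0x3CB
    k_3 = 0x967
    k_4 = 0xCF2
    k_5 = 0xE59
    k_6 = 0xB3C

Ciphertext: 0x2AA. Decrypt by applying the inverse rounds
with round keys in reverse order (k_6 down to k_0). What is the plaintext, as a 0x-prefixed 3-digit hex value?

0xE7A

s_0 = ciphertext = 0x2AA
s_1 = InvRound(s_0, k_6) = 0x1B0
s_2 = InvRound(s_1, k_5) = 0x589
s_3 = InvRound(s_2, k_4) = 0x357
s_4 = InvRound(s_3, k_3) = 0x516
s_5 = InvRound(s_4, k_2) = 0x50B
s_6 = InvRound(s_5, k_1) = 0x7EB
s_7 = InvRound(s_6, k_0) = 0xE7A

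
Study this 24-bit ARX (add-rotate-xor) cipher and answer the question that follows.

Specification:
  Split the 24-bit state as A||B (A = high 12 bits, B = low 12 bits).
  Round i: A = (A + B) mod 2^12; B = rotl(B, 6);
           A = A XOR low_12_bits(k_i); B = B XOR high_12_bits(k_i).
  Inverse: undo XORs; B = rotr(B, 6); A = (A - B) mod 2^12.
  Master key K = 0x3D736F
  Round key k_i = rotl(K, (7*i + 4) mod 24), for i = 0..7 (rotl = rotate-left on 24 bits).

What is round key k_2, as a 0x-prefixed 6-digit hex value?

K = 0x3D736F
k_0 = rotl(K, (7*0+4) mod 24) = rotl(K, 4) = 0xD736F3
k_1 = rotl(K, (7*1+4) mod 24) = rotl(K, 11) = 0x9B79EB
k_2 = rotl(K, (7*2+4) mod 24) = rotl(K, 18) = 0xBCF5CD

0xBCF5CD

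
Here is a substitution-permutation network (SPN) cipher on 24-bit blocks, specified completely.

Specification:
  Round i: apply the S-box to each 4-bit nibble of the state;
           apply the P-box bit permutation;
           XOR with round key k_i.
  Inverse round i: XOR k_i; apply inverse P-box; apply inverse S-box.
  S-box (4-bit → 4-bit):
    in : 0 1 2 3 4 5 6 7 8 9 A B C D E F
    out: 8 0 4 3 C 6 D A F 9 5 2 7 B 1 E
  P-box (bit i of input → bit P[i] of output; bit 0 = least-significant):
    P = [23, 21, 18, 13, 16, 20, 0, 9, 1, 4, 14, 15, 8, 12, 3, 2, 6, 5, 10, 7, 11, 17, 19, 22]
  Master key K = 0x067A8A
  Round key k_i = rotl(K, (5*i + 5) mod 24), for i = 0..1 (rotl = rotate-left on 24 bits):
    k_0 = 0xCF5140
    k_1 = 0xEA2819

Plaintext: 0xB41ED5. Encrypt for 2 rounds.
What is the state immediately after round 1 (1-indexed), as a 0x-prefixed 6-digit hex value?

0xF857C2

s_0 = plaintext = 0xB41ED5
s_1 = Round(s_0, k_0) = 0xF857C2
s_2 = Round(s_1, k_1) = 0xB5BCE0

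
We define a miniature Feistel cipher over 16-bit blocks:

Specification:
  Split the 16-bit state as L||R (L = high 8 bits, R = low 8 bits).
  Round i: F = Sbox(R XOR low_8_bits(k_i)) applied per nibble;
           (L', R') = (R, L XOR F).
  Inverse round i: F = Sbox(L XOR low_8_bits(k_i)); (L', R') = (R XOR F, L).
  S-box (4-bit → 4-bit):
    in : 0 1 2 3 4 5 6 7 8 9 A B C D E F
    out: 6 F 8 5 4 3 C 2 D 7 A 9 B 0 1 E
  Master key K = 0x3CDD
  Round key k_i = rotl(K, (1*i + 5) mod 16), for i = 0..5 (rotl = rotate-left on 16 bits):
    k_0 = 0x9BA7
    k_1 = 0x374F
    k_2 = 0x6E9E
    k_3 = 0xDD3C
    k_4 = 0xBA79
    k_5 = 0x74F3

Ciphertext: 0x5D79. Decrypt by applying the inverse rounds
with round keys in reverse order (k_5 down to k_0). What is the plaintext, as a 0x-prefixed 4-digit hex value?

s_0 = ciphertext = 0x5D79
s_1 = InvRound(s_0, k_5) = 0xD85D
s_2 = InvRound(s_1, k_4) = 0xF2D8
s_3 = InvRound(s_2, k_3) = 0x69F2
s_4 = InvRound(s_3, k_2) = 0x1069
s_5 = InvRound(s_4, k_1) = 0x5710
s_6 = InvRound(s_5, k_0) = 0xF657

0xF657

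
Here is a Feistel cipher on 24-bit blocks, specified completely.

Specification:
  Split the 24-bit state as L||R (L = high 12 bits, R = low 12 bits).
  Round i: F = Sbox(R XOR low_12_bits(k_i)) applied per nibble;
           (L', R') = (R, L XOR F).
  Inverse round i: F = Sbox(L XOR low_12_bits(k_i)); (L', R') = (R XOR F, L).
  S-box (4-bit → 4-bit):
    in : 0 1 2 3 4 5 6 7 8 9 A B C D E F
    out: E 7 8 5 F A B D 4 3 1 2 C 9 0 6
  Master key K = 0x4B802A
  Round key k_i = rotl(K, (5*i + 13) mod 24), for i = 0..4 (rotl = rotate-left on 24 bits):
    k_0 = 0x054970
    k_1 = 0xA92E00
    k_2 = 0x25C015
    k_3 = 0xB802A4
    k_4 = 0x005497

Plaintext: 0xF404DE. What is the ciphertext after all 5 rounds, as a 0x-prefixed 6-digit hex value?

s_0 = plaintext = 0xF404DE
s_1 = Round(s_0, k_0) = 0x4DE650
s_2 = Round(s_1, k_1) = 0x650070
s_3 = Round(s_2, k_2) = 0x0708EA
s_4 = Round(s_3, k_3) = 0x8EA180
s_5 = Round(s_4, k_4) = 0x180297

0x180297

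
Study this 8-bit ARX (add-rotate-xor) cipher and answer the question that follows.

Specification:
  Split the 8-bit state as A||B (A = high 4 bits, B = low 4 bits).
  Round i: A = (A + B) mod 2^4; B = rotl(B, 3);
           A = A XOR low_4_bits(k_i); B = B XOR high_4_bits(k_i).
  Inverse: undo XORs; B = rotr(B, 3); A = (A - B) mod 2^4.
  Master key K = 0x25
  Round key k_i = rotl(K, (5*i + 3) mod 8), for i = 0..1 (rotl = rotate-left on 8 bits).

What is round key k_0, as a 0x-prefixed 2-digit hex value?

K = 0x25
k_0 = rotl(K, (5*0+3) mod 8) = rotl(K, 3) = 0x29

0x29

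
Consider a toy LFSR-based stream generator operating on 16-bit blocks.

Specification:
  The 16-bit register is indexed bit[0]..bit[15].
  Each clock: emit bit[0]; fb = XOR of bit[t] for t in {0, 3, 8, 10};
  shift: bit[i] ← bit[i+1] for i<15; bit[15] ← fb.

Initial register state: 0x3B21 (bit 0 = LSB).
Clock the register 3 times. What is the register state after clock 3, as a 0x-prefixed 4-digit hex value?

reg_0 = 0x3B21
clock 1: out=1, reg = 0x1D90
clock 2: out=0, reg = 0x0EC8
clock 3: out=0, reg = 0x0764

0x0764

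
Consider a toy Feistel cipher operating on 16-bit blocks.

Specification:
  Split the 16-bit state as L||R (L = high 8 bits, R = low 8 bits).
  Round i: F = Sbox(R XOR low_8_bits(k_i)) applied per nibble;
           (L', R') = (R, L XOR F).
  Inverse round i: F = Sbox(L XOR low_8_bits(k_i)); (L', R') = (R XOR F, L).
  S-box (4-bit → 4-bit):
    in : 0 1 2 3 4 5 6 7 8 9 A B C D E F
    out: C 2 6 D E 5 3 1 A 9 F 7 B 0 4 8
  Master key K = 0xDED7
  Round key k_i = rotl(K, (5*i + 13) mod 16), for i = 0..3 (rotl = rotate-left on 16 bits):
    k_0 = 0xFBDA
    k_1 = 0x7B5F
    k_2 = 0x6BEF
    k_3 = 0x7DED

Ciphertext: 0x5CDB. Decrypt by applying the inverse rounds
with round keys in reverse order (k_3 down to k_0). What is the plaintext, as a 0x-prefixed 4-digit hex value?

s_0 = ciphertext = 0x5CDB
s_1 = InvRound(s_0, k_3) = 0xA95C
s_2 = InvRound(s_1, k_2) = 0xBFA9
s_3 = InvRound(s_2, k_1) = 0xE5BF
s_4 = InvRound(s_3, k_0) = 0x67E5

0x67E5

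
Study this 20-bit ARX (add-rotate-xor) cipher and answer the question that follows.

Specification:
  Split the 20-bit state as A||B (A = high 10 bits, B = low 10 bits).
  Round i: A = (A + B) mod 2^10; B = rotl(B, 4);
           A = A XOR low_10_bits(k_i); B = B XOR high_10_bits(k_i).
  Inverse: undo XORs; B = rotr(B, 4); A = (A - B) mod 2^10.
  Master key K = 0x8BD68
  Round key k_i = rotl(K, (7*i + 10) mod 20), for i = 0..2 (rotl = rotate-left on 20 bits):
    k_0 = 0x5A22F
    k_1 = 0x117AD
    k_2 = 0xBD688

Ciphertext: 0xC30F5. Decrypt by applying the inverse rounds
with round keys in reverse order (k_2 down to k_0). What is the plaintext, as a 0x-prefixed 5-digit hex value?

s_0 = ciphertext = 0xC30F5
s_1 = InvRound(s_0, k_2) = 0x59020
s_2 = InvRound(s_1, k_1) = 0x60D46
s_3 = InvRound(s_2, k_0) = 0x0AB82

0x0AB82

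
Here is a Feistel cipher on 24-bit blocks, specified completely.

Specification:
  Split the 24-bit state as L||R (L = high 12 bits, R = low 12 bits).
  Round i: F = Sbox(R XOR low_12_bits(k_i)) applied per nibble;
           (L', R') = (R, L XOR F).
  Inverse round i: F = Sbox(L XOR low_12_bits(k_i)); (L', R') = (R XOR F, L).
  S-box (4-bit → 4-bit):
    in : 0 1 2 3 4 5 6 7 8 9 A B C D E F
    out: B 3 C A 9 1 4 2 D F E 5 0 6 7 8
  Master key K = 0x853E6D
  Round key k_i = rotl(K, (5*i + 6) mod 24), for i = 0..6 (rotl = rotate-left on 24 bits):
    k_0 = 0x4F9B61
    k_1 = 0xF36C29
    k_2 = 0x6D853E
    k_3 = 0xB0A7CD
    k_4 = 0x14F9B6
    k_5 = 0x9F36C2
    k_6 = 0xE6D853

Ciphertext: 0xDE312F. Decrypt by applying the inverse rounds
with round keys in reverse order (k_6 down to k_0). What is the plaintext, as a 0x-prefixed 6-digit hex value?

0x0E8B99

s_0 = ciphertext = 0xDE312F
s_1 = InvRound(s_0, k_6) = 0x074DE3
s_2 = InvRound(s_1, k_5) = 0x9B7074
s_3 = InvRound(s_2, k_4) = 0xBC79B7
s_4 = InvRound(s_3, k_3) = 0x909BC7
s_5 = InvRound(s_4, k_2) = 0xB65909
s_6 = InvRound(s_5, k_1) = 0xB99B65
s_7 = InvRound(s_6, k_0) = 0x0E8B99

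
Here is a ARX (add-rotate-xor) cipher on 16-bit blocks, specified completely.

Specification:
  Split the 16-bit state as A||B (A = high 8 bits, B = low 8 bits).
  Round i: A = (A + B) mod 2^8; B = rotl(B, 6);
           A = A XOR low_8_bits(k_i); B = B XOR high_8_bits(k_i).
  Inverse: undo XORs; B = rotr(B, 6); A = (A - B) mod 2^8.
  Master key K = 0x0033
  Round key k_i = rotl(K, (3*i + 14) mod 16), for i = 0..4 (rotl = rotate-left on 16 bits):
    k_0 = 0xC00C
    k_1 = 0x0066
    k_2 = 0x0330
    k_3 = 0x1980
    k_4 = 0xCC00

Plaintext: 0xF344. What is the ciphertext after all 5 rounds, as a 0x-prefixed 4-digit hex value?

s_0 = plaintext = 0xF344
s_1 = Round(s_0, k_0) = 0x3BD1
s_2 = Round(s_1, k_1) = 0x6A74
s_3 = Round(s_2, k_2) = 0xEE1E
s_4 = Round(s_3, k_3) = 0x8C9E
s_5 = Round(s_4, k_4) = 0x2A6B

0x2A6B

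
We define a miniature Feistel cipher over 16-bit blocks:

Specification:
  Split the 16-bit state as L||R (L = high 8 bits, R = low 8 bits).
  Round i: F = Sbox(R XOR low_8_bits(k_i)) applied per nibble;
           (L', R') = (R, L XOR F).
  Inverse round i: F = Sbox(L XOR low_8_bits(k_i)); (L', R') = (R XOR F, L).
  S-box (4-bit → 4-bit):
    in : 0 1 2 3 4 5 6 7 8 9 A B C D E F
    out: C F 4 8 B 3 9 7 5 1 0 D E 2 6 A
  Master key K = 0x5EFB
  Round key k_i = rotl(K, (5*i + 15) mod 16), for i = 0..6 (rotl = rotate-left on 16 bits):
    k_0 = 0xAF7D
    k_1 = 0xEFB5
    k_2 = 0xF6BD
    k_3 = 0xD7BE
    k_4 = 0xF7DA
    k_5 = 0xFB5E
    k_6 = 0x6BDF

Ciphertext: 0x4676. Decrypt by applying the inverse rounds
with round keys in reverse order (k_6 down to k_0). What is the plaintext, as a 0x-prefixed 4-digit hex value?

s_0 = ciphertext = 0x4676
s_1 = InvRound(s_0, k_6) = 0x6746
s_2 = InvRound(s_1, k_5) = 0xC767
s_3 = InvRound(s_2, k_4) = 0x95C7
s_4 = InvRound(s_3, k_3) = 0x8A95
s_5 = InvRound(s_4, k_2) = 0x128A
s_6 = InvRound(s_5, k_1) = 0x8D12
s_7 = InvRound(s_6, k_0) = 0xBE8D

0xBE8D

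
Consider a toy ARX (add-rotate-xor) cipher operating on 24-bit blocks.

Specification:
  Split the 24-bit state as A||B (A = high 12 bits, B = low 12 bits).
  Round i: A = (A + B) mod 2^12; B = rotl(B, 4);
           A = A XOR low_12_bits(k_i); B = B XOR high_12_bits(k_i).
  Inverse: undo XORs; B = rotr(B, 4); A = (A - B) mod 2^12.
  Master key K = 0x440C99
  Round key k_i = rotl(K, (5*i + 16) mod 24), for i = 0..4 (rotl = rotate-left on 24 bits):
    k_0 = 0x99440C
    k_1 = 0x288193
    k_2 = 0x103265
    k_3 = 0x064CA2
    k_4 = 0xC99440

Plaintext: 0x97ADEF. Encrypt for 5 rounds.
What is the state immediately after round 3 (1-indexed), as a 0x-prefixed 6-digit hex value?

s_0 = plaintext = 0x97ADEF
s_1 = Round(s_0, k_0) = 0x365769
s_2 = Round(s_1, k_1) = 0xB5D41F
s_3 = Round(s_2, k_2) = 0xD190F7
s_4 = Round(s_3, k_3) = 0x2B2F14
s_5 = Round(s_4, k_4) = 0x586DD6

0xD190F7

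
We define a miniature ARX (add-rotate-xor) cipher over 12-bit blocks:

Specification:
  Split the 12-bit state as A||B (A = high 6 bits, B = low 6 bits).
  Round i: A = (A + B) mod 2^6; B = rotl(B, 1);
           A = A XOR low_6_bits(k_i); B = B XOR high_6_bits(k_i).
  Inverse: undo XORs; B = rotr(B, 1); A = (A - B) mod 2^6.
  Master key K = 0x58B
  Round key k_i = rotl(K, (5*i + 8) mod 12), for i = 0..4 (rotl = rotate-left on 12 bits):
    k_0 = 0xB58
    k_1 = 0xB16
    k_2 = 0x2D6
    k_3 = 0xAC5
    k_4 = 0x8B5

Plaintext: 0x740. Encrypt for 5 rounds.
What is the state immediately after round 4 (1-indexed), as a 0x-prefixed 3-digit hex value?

0xD22

s_0 = plaintext = 0x740
s_1 = Round(s_0, k_0) = 0x16D
s_2 = Round(s_1, k_1) = 0x937
s_3 = Round(s_2, k_2) = 0x364
s_4 = Round(s_3, k_3) = 0xD22
s_5 = Round(s_4, k_4) = 0x8E7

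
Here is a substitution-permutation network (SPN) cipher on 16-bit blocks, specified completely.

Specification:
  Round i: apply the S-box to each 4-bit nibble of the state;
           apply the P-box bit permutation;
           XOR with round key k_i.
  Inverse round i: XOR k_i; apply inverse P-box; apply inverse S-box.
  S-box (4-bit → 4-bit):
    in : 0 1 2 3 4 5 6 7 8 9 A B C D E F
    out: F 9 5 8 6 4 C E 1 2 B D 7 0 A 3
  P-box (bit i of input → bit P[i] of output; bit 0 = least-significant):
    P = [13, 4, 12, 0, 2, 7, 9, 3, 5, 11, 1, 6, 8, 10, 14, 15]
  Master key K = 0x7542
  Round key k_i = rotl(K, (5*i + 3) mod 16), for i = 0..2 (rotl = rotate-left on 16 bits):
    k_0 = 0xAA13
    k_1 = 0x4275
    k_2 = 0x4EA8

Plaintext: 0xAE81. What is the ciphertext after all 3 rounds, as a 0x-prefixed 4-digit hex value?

s_0 = plaintext = 0xAE81
s_1 = Round(s_0, k_0) = 0x0756
s_2 = Round(s_1, k_1) = 0x9D36
s_3 = Round(s_2, k_2) = 0x5AA1

0x5AA1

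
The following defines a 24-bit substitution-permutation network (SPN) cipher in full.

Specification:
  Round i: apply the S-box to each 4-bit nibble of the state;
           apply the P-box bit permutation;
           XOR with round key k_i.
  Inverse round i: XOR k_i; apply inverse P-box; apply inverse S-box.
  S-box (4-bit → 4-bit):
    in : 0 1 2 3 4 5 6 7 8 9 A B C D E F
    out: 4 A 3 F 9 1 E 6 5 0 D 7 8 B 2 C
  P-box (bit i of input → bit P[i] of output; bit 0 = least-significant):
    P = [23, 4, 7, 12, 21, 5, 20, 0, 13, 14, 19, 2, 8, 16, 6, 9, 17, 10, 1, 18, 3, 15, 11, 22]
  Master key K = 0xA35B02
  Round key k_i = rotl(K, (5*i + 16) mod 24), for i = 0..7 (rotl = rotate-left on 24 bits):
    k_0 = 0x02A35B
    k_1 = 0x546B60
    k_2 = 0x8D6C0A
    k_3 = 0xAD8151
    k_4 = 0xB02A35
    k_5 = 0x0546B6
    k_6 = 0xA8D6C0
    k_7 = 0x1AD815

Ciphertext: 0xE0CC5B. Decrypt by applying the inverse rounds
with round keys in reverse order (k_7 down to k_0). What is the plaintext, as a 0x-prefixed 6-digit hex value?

s_0 = ciphertext = 0xE0CC5B
s_1 = InvRound(s_0, k_7) = 0x4B0F84
s_2 = InvRound(s_1, k_6) = 0x65B154
s_3 = InvRound(s_2, k_5) = 0x17A22F
s_4 = InvRound(s_3, k_4) = 0xBAE952
s_5 = InvRound(s_4, k_3) = 0x0AE2F9
s_6 = InvRound(s_5, k_2) = 0x73691B
s_7 = InvRound(s_6, k_1) = 0x5A69DE
s_8 = InvRound(s_7, k_0) = 0x69C6F0

0x69C6F0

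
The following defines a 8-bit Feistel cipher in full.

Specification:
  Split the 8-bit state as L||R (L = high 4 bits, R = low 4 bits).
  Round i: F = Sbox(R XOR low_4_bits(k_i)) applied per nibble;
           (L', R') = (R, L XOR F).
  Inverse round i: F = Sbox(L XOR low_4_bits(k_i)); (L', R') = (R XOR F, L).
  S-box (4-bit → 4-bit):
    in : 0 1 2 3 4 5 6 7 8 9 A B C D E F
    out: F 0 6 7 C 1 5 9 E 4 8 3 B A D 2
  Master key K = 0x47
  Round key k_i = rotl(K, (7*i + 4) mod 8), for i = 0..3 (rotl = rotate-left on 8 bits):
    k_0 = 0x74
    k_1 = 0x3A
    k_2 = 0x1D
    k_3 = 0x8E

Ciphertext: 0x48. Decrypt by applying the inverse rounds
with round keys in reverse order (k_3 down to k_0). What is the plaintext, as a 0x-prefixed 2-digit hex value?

0x0C

s_0 = ciphertext = 0x48
s_1 = InvRound(s_0, k_3) = 0x04
s_2 = InvRound(s_1, k_2) = 0xE0
s_3 = InvRound(s_2, k_1) = 0xCE
s_4 = InvRound(s_3, k_0) = 0x0C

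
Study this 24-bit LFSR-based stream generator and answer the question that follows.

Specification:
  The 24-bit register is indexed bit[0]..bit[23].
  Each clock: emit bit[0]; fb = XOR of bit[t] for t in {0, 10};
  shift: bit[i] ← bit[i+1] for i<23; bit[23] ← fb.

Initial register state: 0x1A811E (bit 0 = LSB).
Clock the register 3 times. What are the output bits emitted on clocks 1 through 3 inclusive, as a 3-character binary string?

011

reg_0 = 0x1A811E
clock 1: out=0, reg = 0x0D408F
clock 2: out=1, reg = 0x86A047
clock 3: out=1, reg = 0xC35023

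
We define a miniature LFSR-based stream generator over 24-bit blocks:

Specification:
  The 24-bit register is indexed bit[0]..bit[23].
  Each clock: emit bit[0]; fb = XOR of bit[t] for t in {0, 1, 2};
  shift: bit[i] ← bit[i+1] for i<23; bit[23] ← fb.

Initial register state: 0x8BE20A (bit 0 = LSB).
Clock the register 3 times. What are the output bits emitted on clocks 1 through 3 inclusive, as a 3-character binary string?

010

reg_0 = 0x8BE20A
clock 1: out=0, reg = 0xC5F105
clock 2: out=1, reg = 0x62F882
clock 3: out=0, reg = 0xB17C41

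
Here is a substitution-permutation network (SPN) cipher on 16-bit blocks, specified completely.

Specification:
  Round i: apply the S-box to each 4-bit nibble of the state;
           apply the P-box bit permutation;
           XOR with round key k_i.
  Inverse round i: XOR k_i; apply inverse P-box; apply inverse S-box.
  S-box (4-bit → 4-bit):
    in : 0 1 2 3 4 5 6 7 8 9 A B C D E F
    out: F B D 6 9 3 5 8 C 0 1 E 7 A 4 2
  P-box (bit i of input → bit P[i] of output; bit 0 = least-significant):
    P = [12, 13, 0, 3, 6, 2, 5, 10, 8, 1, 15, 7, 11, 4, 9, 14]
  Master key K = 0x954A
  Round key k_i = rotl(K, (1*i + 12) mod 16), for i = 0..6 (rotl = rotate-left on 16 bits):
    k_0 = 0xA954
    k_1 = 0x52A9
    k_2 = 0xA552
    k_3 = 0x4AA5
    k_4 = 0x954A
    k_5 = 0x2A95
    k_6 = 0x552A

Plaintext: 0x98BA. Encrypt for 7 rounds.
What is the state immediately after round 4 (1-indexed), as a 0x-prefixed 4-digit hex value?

s_0 = plaintext = 0x98BA
s_1 = Round(s_0, k_0) = 0x3DF0
s_2 = Round(s_1, k_1) = 0x6036
s_3 = Round(s_2, k_2) = 0x3EF5
s_4 = Round(s_3, k_3) = 0xF8B1
s_5 = Round(s_4, k_4) = 0x21F6
s_6 = Round(s_5, k_5) = 0x7112
s_7 = Round(s_6, k_6) = 0x00E5

0xF8B1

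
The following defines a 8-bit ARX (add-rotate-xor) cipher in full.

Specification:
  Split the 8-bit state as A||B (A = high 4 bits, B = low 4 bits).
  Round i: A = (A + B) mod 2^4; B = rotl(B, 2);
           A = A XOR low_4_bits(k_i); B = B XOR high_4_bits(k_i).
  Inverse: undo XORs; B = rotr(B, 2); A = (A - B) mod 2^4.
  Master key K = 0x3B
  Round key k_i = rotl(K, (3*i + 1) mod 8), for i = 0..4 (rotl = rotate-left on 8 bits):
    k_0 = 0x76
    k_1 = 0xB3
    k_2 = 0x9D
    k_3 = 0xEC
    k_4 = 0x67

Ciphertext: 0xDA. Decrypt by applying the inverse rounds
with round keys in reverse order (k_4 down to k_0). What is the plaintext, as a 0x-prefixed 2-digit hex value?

0xED

s_0 = ciphertext = 0xDA
s_1 = InvRound(s_0, k_4) = 0x73
s_2 = InvRound(s_1, k_3) = 0x47
s_3 = InvRound(s_2, k_2) = 0xEB
s_4 = InvRound(s_3, k_1) = 0xD0
s_5 = InvRound(s_4, k_0) = 0xED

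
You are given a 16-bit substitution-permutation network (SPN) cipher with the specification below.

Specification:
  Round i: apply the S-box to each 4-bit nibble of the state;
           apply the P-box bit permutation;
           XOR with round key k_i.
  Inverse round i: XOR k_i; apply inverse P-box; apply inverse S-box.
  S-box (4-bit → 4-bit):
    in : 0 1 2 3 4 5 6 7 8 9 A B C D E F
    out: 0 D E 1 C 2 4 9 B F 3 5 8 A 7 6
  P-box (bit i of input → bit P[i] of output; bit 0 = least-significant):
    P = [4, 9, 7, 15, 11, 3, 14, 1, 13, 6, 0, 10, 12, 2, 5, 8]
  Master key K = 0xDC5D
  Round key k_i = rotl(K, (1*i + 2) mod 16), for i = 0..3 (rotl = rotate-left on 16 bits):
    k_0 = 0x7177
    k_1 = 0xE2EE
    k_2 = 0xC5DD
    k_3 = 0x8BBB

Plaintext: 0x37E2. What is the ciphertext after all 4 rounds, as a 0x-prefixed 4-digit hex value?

s_0 = plaintext = 0x37E2
s_1 = Round(s_0, k_0) = 0x8FFF
s_2 = Round(s_1, k_1) = 0xB123
s_3 = Round(s_2, k_2) = 0xB1E6
s_4 = Round(s_3, k_3) = 0xF712

0xF712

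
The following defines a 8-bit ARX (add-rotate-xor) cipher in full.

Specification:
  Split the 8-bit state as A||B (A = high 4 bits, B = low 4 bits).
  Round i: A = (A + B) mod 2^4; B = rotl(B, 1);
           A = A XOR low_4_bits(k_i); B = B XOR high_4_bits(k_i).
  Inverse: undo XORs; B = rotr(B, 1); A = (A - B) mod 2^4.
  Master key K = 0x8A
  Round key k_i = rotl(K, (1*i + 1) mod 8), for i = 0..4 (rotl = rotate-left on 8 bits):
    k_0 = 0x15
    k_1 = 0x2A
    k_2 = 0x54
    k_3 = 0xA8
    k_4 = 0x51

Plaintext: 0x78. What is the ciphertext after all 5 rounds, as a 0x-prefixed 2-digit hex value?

0x64

s_0 = plaintext = 0x78
s_1 = Round(s_0, k_0) = 0xA0
s_2 = Round(s_1, k_1) = 0x02
s_3 = Round(s_2, k_2) = 0x61
s_4 = Round(s_3, k_3) = 0xF8
s_5 = Round(s_4, k_4) = 0x64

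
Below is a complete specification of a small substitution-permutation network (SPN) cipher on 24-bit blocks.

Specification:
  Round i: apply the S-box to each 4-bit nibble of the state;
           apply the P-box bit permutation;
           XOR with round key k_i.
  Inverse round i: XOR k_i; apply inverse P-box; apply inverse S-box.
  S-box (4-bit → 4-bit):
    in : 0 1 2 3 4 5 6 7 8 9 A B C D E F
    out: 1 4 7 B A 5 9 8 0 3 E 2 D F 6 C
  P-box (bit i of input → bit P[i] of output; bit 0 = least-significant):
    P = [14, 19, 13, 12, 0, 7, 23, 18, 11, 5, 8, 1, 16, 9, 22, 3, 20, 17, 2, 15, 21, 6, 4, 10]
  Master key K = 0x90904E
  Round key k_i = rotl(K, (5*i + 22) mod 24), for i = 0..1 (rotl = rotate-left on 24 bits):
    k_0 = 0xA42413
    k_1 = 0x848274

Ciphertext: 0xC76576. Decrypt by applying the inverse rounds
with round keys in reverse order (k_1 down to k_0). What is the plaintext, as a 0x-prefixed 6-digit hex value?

0x15ECE8

s_0 = ciphertext = 0xC76576
s_1 = InvRound(s_0, k_1) = 0x742F85
s_2 = InvRound(s_1, k_0) = 0x15ECE8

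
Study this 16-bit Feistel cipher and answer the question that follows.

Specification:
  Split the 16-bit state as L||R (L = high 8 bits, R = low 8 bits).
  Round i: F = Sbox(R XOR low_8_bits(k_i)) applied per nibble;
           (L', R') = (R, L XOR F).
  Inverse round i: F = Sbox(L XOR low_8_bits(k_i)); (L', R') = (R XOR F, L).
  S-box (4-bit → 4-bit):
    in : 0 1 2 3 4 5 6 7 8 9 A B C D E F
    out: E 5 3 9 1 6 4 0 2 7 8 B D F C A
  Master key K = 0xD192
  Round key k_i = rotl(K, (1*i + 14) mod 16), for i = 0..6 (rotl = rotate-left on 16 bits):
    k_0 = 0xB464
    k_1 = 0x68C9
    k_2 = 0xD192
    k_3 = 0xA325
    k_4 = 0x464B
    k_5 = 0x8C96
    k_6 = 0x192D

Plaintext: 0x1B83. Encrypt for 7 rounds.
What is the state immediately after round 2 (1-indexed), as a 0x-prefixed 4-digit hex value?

0xDBD0

s_0 = plaintext = 0x1B83
s_1 = Round(s_0, k_0) = 0x83DB
s_2 = Round(s_1, k_1) = 0xDBD0
s_3 = Round(s_2, k_2) = 0xD0C8
s_4 = Round(s_3, k_3) = 0xC81F
s_5 = Round(s_4, k_4) = 0x1FA9
s_6 = Round(s_5, k_5) = 0xA985
s_7 = Round(s_6, k_6) = 0x852B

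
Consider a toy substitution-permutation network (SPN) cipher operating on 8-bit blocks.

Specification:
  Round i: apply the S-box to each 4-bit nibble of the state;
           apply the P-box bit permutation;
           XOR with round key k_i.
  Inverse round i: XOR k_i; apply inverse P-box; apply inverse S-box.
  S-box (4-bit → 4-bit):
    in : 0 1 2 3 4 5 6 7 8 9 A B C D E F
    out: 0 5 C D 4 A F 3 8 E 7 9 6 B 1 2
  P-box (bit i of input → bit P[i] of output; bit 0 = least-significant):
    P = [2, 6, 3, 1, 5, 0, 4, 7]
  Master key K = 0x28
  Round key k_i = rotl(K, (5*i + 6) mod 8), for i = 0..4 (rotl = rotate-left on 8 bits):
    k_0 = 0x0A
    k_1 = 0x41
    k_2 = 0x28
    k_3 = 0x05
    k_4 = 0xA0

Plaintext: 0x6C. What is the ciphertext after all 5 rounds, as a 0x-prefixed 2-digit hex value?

s_0 = plaintext = 0x6C
s_1 = Round(s_0, k_0) = 0xF3
s_2 = Round(s_1, k_1) = 0x4E
s_3 = Round(s_2, k_2) = 0x3C
s_4 = Round(s_3, k_3) = 0xFD
s_5 = Round(s_4, k_4) = 0xE7

0xE7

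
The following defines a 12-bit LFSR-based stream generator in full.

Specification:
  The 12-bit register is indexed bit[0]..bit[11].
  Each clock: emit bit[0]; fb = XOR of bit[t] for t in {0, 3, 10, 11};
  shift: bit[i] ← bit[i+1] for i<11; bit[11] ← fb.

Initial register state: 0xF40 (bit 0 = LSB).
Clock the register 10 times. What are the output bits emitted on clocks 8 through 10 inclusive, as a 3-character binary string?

011

reg_0 = 0xF40
clock 1: out=0, reg = 0x7A0
clock 2: out=0, reg = 0xBD0
clock 3: out=0, reg = 0xDE8
clock 4: out=0, reg = 0xEF4
clock 5: out=0, reg = 0x77A
clock 6: out=0, reg = 0x3BD
clock 7: out=1, reg = 0x1DE
clock 8: out=0, reg = 0x8EF
clock 9: out=1, reg = 0xC77
clock 10: out=1, reg = 0xE3B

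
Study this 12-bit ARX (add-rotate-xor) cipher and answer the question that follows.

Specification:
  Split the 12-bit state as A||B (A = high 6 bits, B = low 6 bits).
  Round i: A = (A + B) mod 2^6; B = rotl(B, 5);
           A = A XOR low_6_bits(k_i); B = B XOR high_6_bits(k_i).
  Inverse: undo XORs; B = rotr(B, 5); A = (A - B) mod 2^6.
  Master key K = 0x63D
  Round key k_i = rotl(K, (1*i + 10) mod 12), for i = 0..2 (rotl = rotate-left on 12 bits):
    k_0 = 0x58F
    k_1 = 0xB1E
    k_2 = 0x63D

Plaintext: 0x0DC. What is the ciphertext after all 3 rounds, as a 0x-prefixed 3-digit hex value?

s_0 = plaintext = 0x0DC
s_1 = Round(s_0, k_0) = 0x418
s_2 = Round(s_1, k_1) = 0xDA0
s_3 = Round(s_2, k_2) = 0xAC8

0xAC8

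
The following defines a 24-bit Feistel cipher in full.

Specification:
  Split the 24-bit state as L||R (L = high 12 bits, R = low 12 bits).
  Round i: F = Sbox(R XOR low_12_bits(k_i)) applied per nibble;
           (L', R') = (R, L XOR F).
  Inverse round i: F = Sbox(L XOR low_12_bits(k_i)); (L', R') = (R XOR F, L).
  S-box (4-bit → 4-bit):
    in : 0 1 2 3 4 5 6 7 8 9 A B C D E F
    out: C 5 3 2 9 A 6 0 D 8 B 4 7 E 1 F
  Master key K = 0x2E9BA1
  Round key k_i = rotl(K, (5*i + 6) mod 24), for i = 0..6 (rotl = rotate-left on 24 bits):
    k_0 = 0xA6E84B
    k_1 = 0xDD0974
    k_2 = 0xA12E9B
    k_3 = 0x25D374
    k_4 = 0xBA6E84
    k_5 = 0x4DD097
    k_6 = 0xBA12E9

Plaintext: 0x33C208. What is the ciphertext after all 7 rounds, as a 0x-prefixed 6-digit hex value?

s_0 = plaintext = 0x33C208
s_1 = Round(s_0, k_0) = 0x2088AE
s_2 = Round(s_1, k_1) = 0x8AE7E3
s_3 = Round(s_2, k_2) = 0x7E30A3
s_4 = Round(s_3, k_3) = 0x0A3503
s_5 = Round(s_4, k_4) = 0x503473
s_6 = Round(s_5, k_5) = 0x473C1A
s_7 = Round(s_6, k_6) = 0xC1A581

0xC1A581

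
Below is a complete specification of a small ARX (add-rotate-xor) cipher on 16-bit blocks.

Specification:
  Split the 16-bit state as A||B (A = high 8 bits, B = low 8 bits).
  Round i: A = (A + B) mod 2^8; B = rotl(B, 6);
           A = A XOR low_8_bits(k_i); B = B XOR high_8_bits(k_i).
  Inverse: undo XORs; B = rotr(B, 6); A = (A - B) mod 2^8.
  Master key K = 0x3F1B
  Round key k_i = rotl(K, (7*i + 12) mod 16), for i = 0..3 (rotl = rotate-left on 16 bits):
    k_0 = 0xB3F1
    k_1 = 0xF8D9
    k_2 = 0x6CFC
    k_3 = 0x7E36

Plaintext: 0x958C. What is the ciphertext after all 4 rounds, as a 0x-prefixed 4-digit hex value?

s_0 = plaintext = 0x958C
s_1 = Round(s_0, k_0) = 0xD090
s_2 = Round(s_1, k_1) = 0xB9DC
s_3 = Round(s_2, k_2) = 0x695B
s_4 = Round(s_3, k_3) = 0xF2A8

0xF2A8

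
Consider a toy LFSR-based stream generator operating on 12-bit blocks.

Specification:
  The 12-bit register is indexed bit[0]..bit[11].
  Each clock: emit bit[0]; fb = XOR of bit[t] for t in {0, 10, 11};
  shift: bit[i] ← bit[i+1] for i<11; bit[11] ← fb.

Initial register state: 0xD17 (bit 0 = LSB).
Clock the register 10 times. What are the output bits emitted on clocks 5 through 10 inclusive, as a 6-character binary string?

reg_0 = 0xD17
clock 1: out=1, reg = 0xE8B
clock 2: out=1, reg = 0xF45
clock 3: out=1, reg = 0xFA2
clock 4: out=0, reg = 0x7D1
clock 5: out=1, reg = 0x3E8
clock 6: out=0, reg = 0x1F4
clock 7: out=0, reg = 0x0FA
clock 8: out=0, reg = 0x07D
clock 9: out=1, reg = 0x83E
clock 10: out=0, reg = 0xC1F

100010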